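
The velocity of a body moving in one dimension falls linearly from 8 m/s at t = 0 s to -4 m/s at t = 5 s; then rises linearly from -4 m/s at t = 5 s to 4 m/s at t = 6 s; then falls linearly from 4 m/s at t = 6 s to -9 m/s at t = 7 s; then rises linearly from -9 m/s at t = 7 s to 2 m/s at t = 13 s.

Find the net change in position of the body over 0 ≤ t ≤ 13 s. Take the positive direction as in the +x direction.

-13.5 m

Net displacement equals the area under the velocity-time graph (areas below the axis count negative).
0–5 s: ½(8 + -4)(5) = 10 m
5–6 s: ½(-4 + 4)(1) = 0 m
6–7 s: ½(4 + -9)(1) = -2.5 m
7–13 s: ½(-9 + 2)(6) = -21 m
Net displacement = -13.5 m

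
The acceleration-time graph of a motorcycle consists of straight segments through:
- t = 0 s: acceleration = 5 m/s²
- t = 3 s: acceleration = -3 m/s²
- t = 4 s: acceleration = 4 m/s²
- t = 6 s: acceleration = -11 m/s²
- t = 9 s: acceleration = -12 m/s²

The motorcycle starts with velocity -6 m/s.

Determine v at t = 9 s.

-44 m/s

Δv equals the area under the a-t graph; then v = v₀ + Δv.
0–3 s: ½(5 + -3)(3) = 3 m/s
3–4 s: ½(-3 + 4)(1) = 0.5 m/s
4–6 s: ½(4 + -11)(2) = -7 m/s
6–9 s: ½(-11 + -12)(3) = -34.5 m/s
Δv = -38 m/s, so v(9) = -6 + (-38) = -44 m/s.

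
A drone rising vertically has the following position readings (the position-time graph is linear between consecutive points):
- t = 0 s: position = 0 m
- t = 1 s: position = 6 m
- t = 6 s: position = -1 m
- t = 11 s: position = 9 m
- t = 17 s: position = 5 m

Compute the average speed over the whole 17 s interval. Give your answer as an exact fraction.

27/17 m/s

Average speed = (total path length)/(elapsed time); on a piecewise-linear x-t graph the path length is Σ|Δx|.
0–1 s: |Δx| = |6 − 0| = 6 m
1–6 s: |Δx| = |-1 − 6| = 7 m
6–11 s: |Δx| = |9 − -1| = 10 m
11–17 s: |Δx| = |5 − 9| = 4 m
Total path = 27 m; average speed = 27/17 = 27/17 m/s.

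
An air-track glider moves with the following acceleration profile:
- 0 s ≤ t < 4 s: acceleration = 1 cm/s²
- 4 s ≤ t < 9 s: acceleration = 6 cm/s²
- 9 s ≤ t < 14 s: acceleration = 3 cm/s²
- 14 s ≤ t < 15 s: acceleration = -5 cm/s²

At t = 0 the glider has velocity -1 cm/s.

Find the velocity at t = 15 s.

Δv equals the area under the a-t graph; then v = v₀ + Δv.
0–4 s: 1 × 4 = 4 cm/s
4–9 s: 6 × 5 = 30 cm/s
9–14 s: 3 × 5 = 15 cm/s
14–15 s: -5 × 1 = -5 cm/s
Δv = 44 cm/s, so v(15) = -1 + (44) = 43 cm/s.

43 cm/s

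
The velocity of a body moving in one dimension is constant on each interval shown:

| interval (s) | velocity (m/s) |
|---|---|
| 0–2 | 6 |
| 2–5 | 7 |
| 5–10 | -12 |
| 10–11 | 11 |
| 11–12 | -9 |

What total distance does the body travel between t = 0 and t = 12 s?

113 m

Distance (not displacement) is the total path length: add the absolute areas under v-t.
0–2 s: |6| × 2 = 12 m
2–5 s: |7| × 3 = 21 m
5–10 s: |-12| × 5 = 60 m
10–11 s: |11| × 1 = 11 m
11–12 s: |-9| × 1 = 9 m
Total distance = 113 m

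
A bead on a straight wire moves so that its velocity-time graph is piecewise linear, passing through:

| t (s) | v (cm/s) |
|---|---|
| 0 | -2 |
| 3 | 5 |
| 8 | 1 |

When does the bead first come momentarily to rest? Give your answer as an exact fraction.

t = 6/7 s

v changes sign on 0–3 s (from -2 to 5); the graph is linear there, so v = 0 at t = 0 + (2)·(3 − 0)/(5 − -2) = 6/7 s.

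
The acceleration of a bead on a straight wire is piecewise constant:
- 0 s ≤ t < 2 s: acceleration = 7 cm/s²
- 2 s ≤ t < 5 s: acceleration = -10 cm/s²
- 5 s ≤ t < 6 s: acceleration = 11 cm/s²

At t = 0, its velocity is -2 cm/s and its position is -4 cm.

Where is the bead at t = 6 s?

On each constant-a segment, Δv = aΔt and Δx = v₀Δt + ½aΔt²; chain segment to segment.
0–2 s: v starts -2 cm/s; Δx = -2·2 + ½·7·2² = 10 cm; v ends 12 cm/s.
2–5 s: v starts 12 cm/s; Δx = 12·3 + ½·-10·3² = -9 cm; v ends -18 cm/s.
5–6 s: v starts -18 cm/s; Δx = -18·1 + ½·11·1² = -12.5 cm; v ends -7 cm/s.
x(6) = -4 + Σ Δx = -15.5 cm.

-15.5 cm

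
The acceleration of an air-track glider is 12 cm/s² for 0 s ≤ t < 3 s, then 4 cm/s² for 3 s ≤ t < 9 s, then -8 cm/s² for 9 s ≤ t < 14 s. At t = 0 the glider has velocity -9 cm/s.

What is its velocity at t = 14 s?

11 cm/s

Δv equals the area under the a-t graph; then v = v₀ + Δv.
0–3 s: 12 × 3 = 36 cm/s
3–9 s: 4 × 6 = 24 cm/s
9–14 s: -8 × 5 = -40 cm/s
Δv = 20 cm/s, so v(14) = -9 + (20) = 11 cm/s.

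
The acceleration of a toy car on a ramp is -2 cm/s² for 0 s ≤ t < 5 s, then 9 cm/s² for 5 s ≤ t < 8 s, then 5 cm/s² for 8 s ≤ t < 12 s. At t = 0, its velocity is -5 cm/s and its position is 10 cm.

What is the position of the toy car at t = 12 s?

43.5 cm

On each constant-a segment, Δv = aΔt and Δx = v₀Δt + ½aΔt²; chain segment to segment.
0–5 s: v starts -5 cm/s; Δx = -5·5 + ½·-2·5² = -50 cm; v ends -15 cm/s.
5–8 s: v starts -15 cm/s; Δx = -15·3 + ½·9·3² = -4.5 cm; v ends 12 cm/s.
8–12 s: v starts 12 cm/s; Δx = 12·4 + ½·5·4² = 88 cm; v ends 32 cm/s.
x(12) = 10 + Σ Δx = 43.5 cm.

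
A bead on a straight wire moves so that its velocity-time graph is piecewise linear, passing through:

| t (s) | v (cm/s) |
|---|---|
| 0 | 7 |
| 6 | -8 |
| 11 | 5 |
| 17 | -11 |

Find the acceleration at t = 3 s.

-2.5 cm/s²

Acceleration is the slope of the v-t graph on 0–6 s: (-8 − 7)/(6 − 0) = -2.5 cm/s².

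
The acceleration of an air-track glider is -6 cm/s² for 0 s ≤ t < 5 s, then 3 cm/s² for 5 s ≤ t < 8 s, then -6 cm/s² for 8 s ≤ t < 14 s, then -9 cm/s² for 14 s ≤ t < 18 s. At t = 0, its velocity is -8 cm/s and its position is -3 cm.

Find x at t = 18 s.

-832.5 cm

On each constant-a segment, Δv = aΔt and Δx = v₀Δt + ½aΔt²; chain segment to segment.
0–5 s: v starts -8 cm/s; Δx = -8·5 + ½·-6·5² = -115 cm; v ends -38 cm/s.
5–8 s: v starts -38 cm/s; Δx = -38·3 + ½·3·3² = -100.5 cm; v ends -29 cm/s.
8–14 s: v starts -29 cm/s; Δx = -29·6 + ½·-6·6² = -282 cm; v ends -65 cm/s.
14–18 s: v starts -65 cm/s; Δx = -65·4 + ½·-9·4² = -332 cm; v ends -101 cm/s.
x(18) = -3 + Σ Δx = -832.5 cm.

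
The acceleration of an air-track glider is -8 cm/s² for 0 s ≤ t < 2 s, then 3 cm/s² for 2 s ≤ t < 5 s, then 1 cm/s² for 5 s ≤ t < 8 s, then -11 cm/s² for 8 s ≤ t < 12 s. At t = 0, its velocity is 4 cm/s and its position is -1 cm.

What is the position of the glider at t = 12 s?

-124 cm

On each constant-a segment, Δv = aΔt and Δx = v₀Δt + ½aΔt²; chain segment to segment.
0–2 s: v starts 4 cm/s; Δx = 4·2 + ½·-8·2² = -8 cm; v ends -12 cm/s.
2–5 s: v starts -12 cm/s; Δx = -12·3 + ½·3·3² = -22.5 cm; v ends -3 cm/s.
5–8 s: v starts -3 cm/s; Δx = -3·3 + ½·1·3² = -4.5 cm; v ends 0 cm/s.
8–12 s: v starts 0 cm/s; Δx = 0·4 + ½·-11·4² = -88 cm; v ends -44 cm/s.
x(12) = -1 + Σ Δx = -124 cm.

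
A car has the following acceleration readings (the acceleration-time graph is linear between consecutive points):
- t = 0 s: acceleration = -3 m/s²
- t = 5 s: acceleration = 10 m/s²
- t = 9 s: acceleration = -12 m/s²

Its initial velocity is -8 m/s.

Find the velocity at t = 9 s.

5.5 m/s

Δv equals the area under the a-t graph; then v = v₀ + Δv.
0–5 s: ½(-3 + 10)(5) = 17.5 m/s
5–9 s: ½(10 + -12)(4) = -4 m/s
Δv = 13.5 m/s, so v(9) = -8 + (13.5) = 5.5 m/s.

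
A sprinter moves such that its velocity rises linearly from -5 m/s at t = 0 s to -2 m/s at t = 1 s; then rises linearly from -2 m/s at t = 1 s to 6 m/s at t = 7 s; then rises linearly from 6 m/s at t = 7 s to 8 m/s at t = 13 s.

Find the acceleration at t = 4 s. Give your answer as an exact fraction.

Acceleration is the slope of the v-t graph on 1–7 s: (6 − -2)/(7 − 1) = 4/3 m/s².

4/3 m/s²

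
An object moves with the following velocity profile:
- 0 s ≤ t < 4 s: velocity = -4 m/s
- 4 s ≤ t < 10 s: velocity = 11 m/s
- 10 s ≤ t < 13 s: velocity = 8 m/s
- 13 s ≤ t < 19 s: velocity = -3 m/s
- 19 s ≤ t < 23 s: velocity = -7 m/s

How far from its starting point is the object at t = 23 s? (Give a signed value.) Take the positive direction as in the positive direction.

28 m

Displacement is the signed area under the v-t curve.
0–4 s: -4 × 4 = -16 m
4–10 s: 11 × 6 = 66 m
10–13 s: 8 × 3 = 24 m
13–19 s: -3 × 6 = -18 m
19–23 s: -7 × 4 = -28 m
Net displacement = 28 m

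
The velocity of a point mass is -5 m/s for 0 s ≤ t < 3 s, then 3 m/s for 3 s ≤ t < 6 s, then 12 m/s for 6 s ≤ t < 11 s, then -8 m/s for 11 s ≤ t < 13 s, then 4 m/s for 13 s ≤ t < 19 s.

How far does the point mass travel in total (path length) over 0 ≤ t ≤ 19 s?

Total distance travelled is ∫|v| dt — sum the magnitudes of each area piece.
0–3 s: |-5| × 3 = 15 m
3–6 s: |3| × 3 = 9 m
6–11 s: |12| × 5 = 60 m
11–13 s: |-8| × 2 = 16 m
13–19 s: |4| × 6 = 24 m
Total distance = 124 m

124 m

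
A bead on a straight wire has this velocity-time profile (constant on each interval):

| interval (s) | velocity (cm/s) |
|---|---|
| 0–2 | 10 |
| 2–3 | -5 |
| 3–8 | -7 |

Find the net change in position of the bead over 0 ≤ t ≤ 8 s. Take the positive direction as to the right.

Net displacement equals the area under the velocity-time graph (areas below the axis count negative).
0–2 s: 10 × 2 = 20 cm
2–3 s: -5 × 1 = -5 cm
3–8 s: -7 × 5 = -35 cm
Net displacement = -20 cm

-20 cm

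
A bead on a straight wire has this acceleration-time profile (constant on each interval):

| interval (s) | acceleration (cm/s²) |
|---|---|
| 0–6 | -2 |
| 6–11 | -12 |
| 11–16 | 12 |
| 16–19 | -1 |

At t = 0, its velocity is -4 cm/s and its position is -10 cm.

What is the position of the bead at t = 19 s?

On each constant-a segment, Δv = aΔt and Δx = v₀Δt + ½aΔt²; chain segment to segment.
0–6 s: v starts -4 cm/s; Δx = -4·6 + ½·-2·6² = -60 cm; v ends -16 cm/s.
6–11 s: v starts -16 cm/s; Δx = -16·5 + ½·-12·5² = -230 cm; v ends -76 cm/s.
11–16 s: v starts -76 cm/s; Δx = -76·5 + ½·12·5² = -230 cm; v ends -16 cm/s.
16–19 s: v starts -16 cm/s; Δx = -16·3 + ½·-1·3² = -52.5 cm; v ends -19 cm/s.
x(19) = -10 + Σ Δx = -582.5 cm.

-582.5 cm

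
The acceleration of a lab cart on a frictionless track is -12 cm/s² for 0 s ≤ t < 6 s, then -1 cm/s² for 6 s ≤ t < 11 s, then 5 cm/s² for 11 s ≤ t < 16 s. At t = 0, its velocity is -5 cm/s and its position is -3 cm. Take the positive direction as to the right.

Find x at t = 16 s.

On each constant-a segment, Δv = aΔt and Δx = v₀Δt + ½aΔt²; chain segment to segment.
0–6 s: v starts -5 cm/s; Δx = -5·6 + ½·-12·6² = -246 cm; v ends -77 cm/s.
6–11 s: v starts -77 cm/s; Δx = -77·5 + ½·-1·5² = -397.5 cm; v ends -82 cm/s.
11–16 s: v starts -82 cm/s; Δx = -82·5 + ½·5·5² = -347.5 cm; v ends -57 cm/s.
x(16) = -3 + Σ Δx = -994 cm.

-994 cm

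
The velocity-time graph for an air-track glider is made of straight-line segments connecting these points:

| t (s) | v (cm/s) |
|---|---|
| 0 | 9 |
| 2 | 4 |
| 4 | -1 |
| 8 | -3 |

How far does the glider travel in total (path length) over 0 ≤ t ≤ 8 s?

24.4 cm

Distance (not displacement) is the total path length: add the absolute areas under v-t.
0–2 s: |½(9 + 4)(2)| = 13 cm
2–4 s: v = 0 at t = 3.6 s; triangle areas 3.2 + 0.2 = 3.4 cm
4–8 s: |½(-1 + -3)(4)| = 8 cm
Total distance = 24.4 cm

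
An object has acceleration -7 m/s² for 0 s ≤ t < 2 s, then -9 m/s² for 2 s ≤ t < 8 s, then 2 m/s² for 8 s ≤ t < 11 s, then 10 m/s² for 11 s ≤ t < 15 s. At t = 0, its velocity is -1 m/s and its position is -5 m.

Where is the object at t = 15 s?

-643 m

On each constant-a segment, Δv = aΔt and Δx = v₀Δt + ½aΔt²; chain segment to segment.
0–2 s: v starts -1 m/s; Δx = -1·2 + ½·-7·2² = -16 m; v ends -15 m/s.
2–8 s: v starts -15 m/s; Δx = -15·6 + ½·-9·6² = -252 m; v ends -69 m/s.
8–11 s: v starts -69 m/s; Δx = -69·3 + ½·2·3² = -198 m; v ends -63 m/s.
11–15 s: v starts -63 m/s; Δx = -63·4 + ½·10·4² = -172 m; v ends -23 m/s.
x(15) = -5 + Σ Δx = -643 m.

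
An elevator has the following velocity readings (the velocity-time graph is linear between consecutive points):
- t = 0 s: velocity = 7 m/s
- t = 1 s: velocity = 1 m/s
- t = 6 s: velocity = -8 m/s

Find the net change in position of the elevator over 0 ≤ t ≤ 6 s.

-13.5 m

Net displacement equals the area under the velocity-time graph (areas below the axis count negative).
0–1 s: ½(7 + 1)(1) = 4 m
1–6 s: ½(1 + -8)(5) = -17.5 m
Net displacement = -13.5 m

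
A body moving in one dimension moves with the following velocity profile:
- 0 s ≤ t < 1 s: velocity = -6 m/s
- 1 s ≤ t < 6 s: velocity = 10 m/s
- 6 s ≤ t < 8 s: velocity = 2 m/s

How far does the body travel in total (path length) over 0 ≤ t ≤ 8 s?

60 m

Total distance travelled is ∫|v| dt — sum the magnitudes of each area piece.
0–1 s: |-6| × 1 = 6 m
1–6 s: |10| × 5 = 50 m
6–8 s: |2| × 2 = 4 m
Total distance = 60 m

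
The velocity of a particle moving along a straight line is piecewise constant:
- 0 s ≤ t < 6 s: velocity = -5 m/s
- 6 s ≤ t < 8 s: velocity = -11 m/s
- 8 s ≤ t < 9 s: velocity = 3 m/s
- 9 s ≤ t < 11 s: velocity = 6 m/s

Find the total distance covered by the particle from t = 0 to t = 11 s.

67 m

Distance (not displacement) is the total path length: add the absolute areas under v-t.
0–6 s: |-5| × 6 = 30 m
6–8 s: |-11| × 2 = 22 m
8–9 s: |3| × 1 = 3 m
9–11 s: |6| × 2 = 12 m
Total distance = 67 m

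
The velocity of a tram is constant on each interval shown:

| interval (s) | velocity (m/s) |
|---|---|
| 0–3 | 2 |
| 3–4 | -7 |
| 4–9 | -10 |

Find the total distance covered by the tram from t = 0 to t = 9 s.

Distance (not displacement) is the total path length: add the absolute areas under v-t.
0–3 s: |2| × 3 = 6 m
3–4 s: |-7| × 1 = 7 m
4–9 s: |-10| × 5 = 50 m
Total distance = 63 m

63 m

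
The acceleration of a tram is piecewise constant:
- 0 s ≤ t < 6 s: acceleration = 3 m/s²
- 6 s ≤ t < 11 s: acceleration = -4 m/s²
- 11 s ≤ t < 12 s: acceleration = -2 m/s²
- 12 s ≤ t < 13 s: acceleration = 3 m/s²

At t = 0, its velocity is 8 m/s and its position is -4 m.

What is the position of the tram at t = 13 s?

On each constant-a segment, Δv = aΔt and Δx = v₀Δt + ½aΔt²; chain segment to segment.
0–6 s: v starts 8 m/s; Δx = 8·6 + ½·3·6² = 102 m; v ends 26 m/s.
6–11 s: v starts 26 m/s; Δx = 26·5 + ½·-4·5² = 80 m; v ends 6 m/s.
11–12 s: v starts 6 m/s; Δx = 6·1 + ½·-2·1² = 5 m; v ends 4 m/s.
12–13 s: v starts 4 m/s; Δx = 4·1 + ½·3·1² = 5.5 m; v ends 7 m/s.
x(13) = -4 + Σ Δx = 188.5 m.

188.5 m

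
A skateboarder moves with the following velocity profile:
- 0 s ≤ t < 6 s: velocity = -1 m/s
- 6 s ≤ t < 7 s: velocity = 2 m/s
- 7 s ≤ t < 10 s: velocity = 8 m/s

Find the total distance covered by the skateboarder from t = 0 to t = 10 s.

32 m

Total distance travelled is ∫|v| dt — sum the magnitudes of each area piece.
0–6 s: |-1| × 6 = 6 m
6–7 s: |2| × 1 = 2 m
7–10 s: |8| × 3 = 24 m
Total distance = 32 m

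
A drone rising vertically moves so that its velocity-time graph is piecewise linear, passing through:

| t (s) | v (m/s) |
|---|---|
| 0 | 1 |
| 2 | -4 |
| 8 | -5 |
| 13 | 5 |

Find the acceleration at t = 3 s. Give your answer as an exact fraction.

-1/6 m/s²

Acceleration is the slope of the v-t graph on 2–8 s: (-5 − -4)/(8 − 2) = -1/6 m/s².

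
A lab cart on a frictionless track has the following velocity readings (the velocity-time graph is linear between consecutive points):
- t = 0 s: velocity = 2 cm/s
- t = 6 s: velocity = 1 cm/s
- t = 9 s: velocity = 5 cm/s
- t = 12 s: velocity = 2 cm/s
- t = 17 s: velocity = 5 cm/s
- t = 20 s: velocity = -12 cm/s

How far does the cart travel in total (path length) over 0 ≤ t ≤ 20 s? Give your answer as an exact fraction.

Total distance travelled is ∫|v| dt — sum the magnitudes of each area piece.
0–6 s: |½(2 + 1)(6)| = 9 cm
6–9 s: |½(1 + 5)(3)| = 9 cm
9–12 s: |½(5 + 2)(3)| = 10.5 cm
12–17 s: |½(2 + 5)(5)| = 17.5 cm
17–20 s: v = 0 at t = 304/17 s; triangle areas 75/34 + 216/17 = 507/34 cm
Total distance = 2071/34 cm

2071/34 cm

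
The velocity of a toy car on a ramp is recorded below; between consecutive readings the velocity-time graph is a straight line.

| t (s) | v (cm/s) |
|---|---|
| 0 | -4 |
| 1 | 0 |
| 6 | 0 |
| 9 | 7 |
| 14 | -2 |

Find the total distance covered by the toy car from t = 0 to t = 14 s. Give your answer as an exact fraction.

245/9 cm

Total distance travelled is ∫|v| dt — sum the magnitudes of each area piece.
0–1 s: |½(-4 + 0)(1)| = 2 cm
1–6 s: |0| × 5 = 0 cm
6–9 s: |½(0 + 7)(3)| = 10.5 cm
9–14 s: v = 0 at t = 116/9 s; triangle areas 245/18 + 10/9 = 265/18 cm
Total distance = 245/9 cm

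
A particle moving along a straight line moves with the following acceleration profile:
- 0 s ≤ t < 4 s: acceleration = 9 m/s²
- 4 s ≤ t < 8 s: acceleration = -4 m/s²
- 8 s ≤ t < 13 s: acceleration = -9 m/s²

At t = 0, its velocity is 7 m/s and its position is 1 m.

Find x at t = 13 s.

263.5 m

On each constant-a segment, Δv = aΔt and Δx = v₀Δt + ½aΔt²; chain segment to segment.
0–4 s: v starts 7 m/s; Δx = 7·4 + ½·9·4² = 100 m; v ends 43 m/s.
4–8 s: v starts 43 m/s; Δx = 43·4 + ½·-4·4² = 140 m; v ends 27 m/s.
8–13 s: v starts 27 m/s; Δx = 27·5 + ½·-9·5² = 22.5 m; v ends -18 m/s.
x(13) = 1 + Σ Δx = 263.5 m.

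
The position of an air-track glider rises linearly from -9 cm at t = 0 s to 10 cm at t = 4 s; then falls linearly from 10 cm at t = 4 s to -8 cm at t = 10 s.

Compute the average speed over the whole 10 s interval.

Average speed = (total path length)/(elapsed time); on a piecewise-linear x-t graph the path length is Σ|Δx|.
0–4 s: |Δx| = |10 − -9| = 19 cm
4–10 s: |Δx| = |-8 − 10| = 18 cm
Total path = 37 cm; average speed = 37/10 = 3.7 cm/s.

3.7 cm/s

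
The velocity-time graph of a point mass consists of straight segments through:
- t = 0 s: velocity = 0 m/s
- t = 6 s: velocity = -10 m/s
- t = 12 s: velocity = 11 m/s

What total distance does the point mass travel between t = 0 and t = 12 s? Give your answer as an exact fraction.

431/7 m

Total distance travelled is ∫|v| dt — sum the magnitudes of each area piece.
0–6 s: |½(0 + -10)(6)| = 30 m
6–12 s: v = 0 at t = 62/7 s; triangle areas 100/7 + 121/7 = 221/7 m
Total distance = 431/7 m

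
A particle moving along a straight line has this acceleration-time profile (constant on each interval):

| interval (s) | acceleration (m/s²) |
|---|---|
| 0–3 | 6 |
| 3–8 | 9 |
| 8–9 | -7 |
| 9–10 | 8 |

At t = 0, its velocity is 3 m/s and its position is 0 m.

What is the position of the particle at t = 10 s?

379 m

On each constant-a segment, Δv = aΔt and Δx = v₀Δt + ½aΔt²; chain segment to segment.
0–3 s: v starts 3 m/s; Δx = 3·3 + ½·6·3² = 36 m; v ends 21 m/s.
3–8 s: v starts 21 m/s; Δx = 21·5 + ½·9·5² = 217.5 m; v ends 66 m/s.
8–9 s: v starts 66 m/s; Δx = 66·1 + ½·-7·1² = 62.5 m; v ends 59 m/s.
9–10 s: v starts 59 m/s; Δx = 59·1 + ½·8·1² = 63 m; v ends 67 m/s.
x(10) = 0 + Σ Δx = 379 m.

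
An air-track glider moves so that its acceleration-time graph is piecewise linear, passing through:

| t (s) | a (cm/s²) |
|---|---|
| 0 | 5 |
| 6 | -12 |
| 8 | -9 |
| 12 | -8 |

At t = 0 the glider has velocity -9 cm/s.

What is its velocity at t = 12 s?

Δv equals the area under the a-t graph; then v = v₀ + Δv.
0–6 s: ½(5 + -12)(6) = -21 cm/s
6–8 s: ½(-12 + -9)(2) = -21 cm/s
8–12 s: ½(-9 + -8)(4) = -34 cm/s
Δv = -76 cm/s, so v(12) = -9 + (-76) = -85 cm/s.

-85 cm/s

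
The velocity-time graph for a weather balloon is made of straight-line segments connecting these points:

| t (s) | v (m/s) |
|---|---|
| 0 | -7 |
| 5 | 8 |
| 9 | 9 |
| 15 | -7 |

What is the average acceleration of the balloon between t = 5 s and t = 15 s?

Average acceleration = Δv/Δt = (-7 − 8)/(15 − 5) = -1.5 m/s².

-1.5 m/s²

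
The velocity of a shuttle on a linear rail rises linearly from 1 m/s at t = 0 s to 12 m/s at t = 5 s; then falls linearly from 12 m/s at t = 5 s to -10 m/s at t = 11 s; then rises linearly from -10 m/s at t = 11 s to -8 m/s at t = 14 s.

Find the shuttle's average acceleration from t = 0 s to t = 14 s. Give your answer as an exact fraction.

Average acceleration = Δv/Δt = (-8 − 1)/(14 − 0) = -9/14 m/s².

-9/14 m/s²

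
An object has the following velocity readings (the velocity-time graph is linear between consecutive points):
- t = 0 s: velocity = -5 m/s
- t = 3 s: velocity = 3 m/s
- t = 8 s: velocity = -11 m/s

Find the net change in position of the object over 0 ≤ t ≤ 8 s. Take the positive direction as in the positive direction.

Displacement is the signed area under the v-t curve.
0–3 s: ½(-5 + 3)(3) = -3 m
3–8 s: ½(3 + -11)(5) = -20 m
Net displacement = -23 m

-23 m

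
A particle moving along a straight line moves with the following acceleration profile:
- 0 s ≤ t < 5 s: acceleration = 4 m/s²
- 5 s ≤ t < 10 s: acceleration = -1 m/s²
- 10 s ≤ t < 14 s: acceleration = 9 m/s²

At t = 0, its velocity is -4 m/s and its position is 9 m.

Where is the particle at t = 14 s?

222.5 m

On each constant-a segment, Δv = aΔt and Δx = v₀Δt + ½aΔt²; chain segment to segment.
0–5 s: v starts -4 m/s; Δx = -4·5 + ½·4·5² = 30 m; v ends 16 m/s.
5–10 s: v starts 16 m/s; Δx = 16·5 + ½·-1·5² = 67.5 m; v ends 11 m/s.
10–14 s: v starts 11 m/s; Δx = 11·4 + ½·9·4² = 116 m; v ends 47 m/s.
x(14) = 9 + Σ Δx = 222.5 m.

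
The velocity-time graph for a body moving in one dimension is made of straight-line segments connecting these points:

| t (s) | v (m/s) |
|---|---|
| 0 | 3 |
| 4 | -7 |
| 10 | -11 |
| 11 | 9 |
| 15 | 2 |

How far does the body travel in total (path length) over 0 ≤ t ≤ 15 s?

Total distance travelled is ∫|v| dt — sum the magnitudes of each area piece.
0–4 s: v = 0 at t = 1.2 s; triangle areas 1.8 + 9.8 = 11.6 m
4–10 s: |½(-7 + -11)(6)| = 54 m
10–11 s: v = 0 at t = 10.55 s; triangle areas 3.025 + 2.025 = 5.05 m
11–15 s: |½(9 + 2)(4)| = 22 m
Total distance = 92.65 m

92.65 m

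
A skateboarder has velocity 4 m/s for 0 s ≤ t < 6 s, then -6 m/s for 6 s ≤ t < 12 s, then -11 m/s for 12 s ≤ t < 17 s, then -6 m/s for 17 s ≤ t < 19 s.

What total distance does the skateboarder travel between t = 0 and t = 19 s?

Total distance travelled is ∫|v| dt — sum the magnitudes of each area piece.
0–6 s: |4| × 6 = 24 m
6–12 s: |-6| × 6 = 36 m
12–17 s: |-11| × 5 = 55 m
17–19 s: |-6| × 2 = 12 m
Total distance = 127 m

127 m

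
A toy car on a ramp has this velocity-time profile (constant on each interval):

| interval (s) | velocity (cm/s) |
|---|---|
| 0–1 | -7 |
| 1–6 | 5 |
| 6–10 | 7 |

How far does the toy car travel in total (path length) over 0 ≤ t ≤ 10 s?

Total distance travelled is ∫|v| dt — sum the magnitudes of each area piece.
0–1 s: |-7| × 1 = 7 cm
1–6 s: |5| × 5 = 25 cm
6–10 s: |7| × 4 = 28 cm
Total distance = 60 cm

60 cm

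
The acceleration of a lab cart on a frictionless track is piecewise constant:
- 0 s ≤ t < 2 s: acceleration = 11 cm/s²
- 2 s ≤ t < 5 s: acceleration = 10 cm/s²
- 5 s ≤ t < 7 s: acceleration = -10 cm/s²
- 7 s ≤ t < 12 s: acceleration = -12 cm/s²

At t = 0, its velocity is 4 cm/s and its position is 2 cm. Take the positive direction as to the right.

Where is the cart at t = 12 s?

On each constant-a segment, Δv = aΔt and Δx = v₀Δt + ½aΔt²; chain segment to segment.
0–2 s: v starts 4 cm/s; Δx = 4·2 + ½·11·2² = 30 cm; v ends 26 cm/s.
2–5 s: v starts 26 cm/s; Δx = 26·3 + ½·10·3² = 123 cm; v ends 56 cm/s.
5–7 s: v starts 56 cm/s; Δx = 56·2 + ½·-10·2² = 92 cm; v ends 36 cm/s.
7–12 s: v starts 36 cm/s; Δx = 36·5 + ½·-12·5² = 30 cm; v ends -24 cm/s.
x(12) = 2 + Σ Δx = 277 cm.

277 cm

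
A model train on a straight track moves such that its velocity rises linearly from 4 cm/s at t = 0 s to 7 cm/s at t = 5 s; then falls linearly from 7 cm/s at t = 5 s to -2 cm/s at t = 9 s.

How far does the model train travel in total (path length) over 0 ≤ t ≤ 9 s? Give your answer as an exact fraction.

Distance (not displacement) is the total path length: add the absolute areas under v-t.
0–5 s: |½(4 + 7)(5)| = 27.5 cm
5–9 s: v = 0 at t = 73/9 s; triangle areas 98/9 + 8/9 = 106/9 cm
Total distance = 707/18 cm

707/18 cm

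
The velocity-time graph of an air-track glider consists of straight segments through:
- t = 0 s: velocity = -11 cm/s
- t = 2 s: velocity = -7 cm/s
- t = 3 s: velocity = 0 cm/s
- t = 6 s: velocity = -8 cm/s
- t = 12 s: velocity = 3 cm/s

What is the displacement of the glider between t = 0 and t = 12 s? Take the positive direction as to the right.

Net displacement equals the area under the velocity-time graph (areas below the axis count negative).
0–2 s: ½(-11 + -7)(2) = -18 cm
2–3 s: ½(-7 + 0)(1) = -3.5 cm
3–6 s: ½(0 + -8)(3) = -12 cm
6–12 s: ½(-8 + 3)(6) = -15 cm
Net displacement = -48.5 cm

-48.5 cm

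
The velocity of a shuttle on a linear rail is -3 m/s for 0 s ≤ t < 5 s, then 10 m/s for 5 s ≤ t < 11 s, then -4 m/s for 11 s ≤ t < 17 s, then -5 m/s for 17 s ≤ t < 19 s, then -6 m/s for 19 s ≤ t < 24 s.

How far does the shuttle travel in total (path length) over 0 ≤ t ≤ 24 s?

Distance (not displacement) is the total path length: add the absolute areas under v-t.
0–5 s: |-3| × 5 = 15 m
5–11 s: |10| × 6 = 60 m
11–17 s: |-4| × 6 = 24 m
17–19 s: |-5| × 2 = 10 m
19–24 s: |-6| × 5 = 30 m
Total distance = 139 m

139 m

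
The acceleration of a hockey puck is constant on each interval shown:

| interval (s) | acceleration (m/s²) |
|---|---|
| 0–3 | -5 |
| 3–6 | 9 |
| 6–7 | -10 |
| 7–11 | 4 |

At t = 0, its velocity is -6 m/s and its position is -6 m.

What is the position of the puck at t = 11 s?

-52 m

On each constant-a segment, Δv = aΔt and Δx = v₀Δt + ½aΔt²; chain segment to segment.
0–3 s: v starts -6 m/s; Δx = -6·3 + ½·-5·3² = -40.5 m; v ends -21 m/s.
3–6 s: v starts -21 m/s; Δx = -21·3 + ½·9·3² = -22.5 m; v ends 6 m/s.
6–7 s: v starts 6 m/s; Δx = 6·1 + ½·-10·1² = 1 m; v ends -4 m/s.
7–11 s: v starts -4 m/s; Δx = -4·4 + ½·4·4² = 16 m; v ends 12 m/s.
x(11) = -6 + Σ Δx = -52 m.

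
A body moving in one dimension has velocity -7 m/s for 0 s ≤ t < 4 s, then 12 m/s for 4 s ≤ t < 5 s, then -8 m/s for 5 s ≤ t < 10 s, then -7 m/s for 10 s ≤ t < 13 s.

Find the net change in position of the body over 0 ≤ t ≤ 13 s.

-77 m

Net displacement equals the area under the velocity-time graph (areas below the axis count negative).
0–4 s: -7 × 4 = -28 m
4–5 s: 12 × 1 = 12 m
5–10 s: -8 × 5 = -40 m
10–13 s: -7 × 3 = -21 m
Net displacement = -77 m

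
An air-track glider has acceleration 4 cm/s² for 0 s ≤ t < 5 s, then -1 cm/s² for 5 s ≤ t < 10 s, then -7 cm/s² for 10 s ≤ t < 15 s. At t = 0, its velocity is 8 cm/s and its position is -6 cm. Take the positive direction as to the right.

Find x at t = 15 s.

On each constant-a segment, Δv = aΔt and Δx = v₀Δt + ½aΔt²; chain segment to segment.
0–5 s: v starts 8 cm/s; Δx = 8·5 + ½·4·5² = 90 cm; v ends 28 cm/s.
5–10 s: v starts 28 cm/s; Δx = 28·5 + ½·-1·5² = 127.5 cm; v ends 23 cm/s.
10–15 s: v starts 23 cm/s; Δx = 23·5 + ½·-7·5² = 27.5 cm; v ends -12 cm/s.
x(15) = -6 + Σ Δx = 239 cm.

239 cm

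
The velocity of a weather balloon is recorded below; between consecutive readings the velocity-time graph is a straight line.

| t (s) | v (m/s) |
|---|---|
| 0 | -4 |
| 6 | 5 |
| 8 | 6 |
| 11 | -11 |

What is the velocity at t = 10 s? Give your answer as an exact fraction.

On 8–11 s the graph is linear from 6 to -11 m/s: v(10) = 6 + (-11 − 6)·(10 − 8)/(11 − 8) = -16/3 m/s.

-16/3 m/s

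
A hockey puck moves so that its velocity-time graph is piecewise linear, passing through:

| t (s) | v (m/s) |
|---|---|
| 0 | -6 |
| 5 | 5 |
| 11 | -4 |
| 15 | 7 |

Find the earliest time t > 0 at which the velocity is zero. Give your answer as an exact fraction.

t = 30/11 s

v changes sign on 0–5 s (from -6 to 5); the graph is linear there, so v = 0 at t = 0 + (6)·(5 − 0)/(5 − -6) = 30/11 s.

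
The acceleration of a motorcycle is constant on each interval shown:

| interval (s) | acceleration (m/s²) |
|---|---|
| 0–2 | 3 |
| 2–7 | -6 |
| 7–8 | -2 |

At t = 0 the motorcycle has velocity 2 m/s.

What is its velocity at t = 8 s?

Δv equals the area under the a-t graph; then v = v₀ + Δv.
0–2 s: 3 × 2 = 6 m/s
2–7 s: -6 × 5 = -30 m/s
7–8 s: -2 × 1 = -2 m/s
Δv = -26 m/s, so v(8) = 2 + (-26) = -24 m/s.

-24 m/s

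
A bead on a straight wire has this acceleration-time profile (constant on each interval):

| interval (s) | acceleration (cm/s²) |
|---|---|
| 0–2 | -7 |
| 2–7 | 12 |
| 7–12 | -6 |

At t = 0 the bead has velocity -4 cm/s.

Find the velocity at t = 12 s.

12 cm/s

Δv equals the area under the a-t graph; then v = v₀ + Δv.
0–2 s: -7 × 2 = -14 cm/s
2–7 s: 12 × 5 = 60 cm/s
7–12 s: -6 × 5 = -30 cm/s
Δv = 16 cm/s, so v(12) = -4 + (16) = 12 cm/s.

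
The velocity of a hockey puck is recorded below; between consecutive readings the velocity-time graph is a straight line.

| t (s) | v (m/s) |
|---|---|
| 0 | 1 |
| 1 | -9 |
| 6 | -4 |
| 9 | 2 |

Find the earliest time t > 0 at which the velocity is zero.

t = 0.1 s

v changes sign on 0–1 s (from 1 to -9); the graph is linear there, so v = 0 at t = 0 + (-1)·(1 − 0)/(-9 − 1) = 0.1 s.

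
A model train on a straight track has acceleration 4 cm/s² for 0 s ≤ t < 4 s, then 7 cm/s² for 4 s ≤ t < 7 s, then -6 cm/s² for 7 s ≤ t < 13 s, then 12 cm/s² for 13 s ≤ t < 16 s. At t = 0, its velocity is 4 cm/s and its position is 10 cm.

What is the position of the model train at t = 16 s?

On each constant-a segment, Δv = aΔt and Δx = v₀Δt + ½aΔt²; chain segment to segment.
0–4 s: v starts 4 cm/s; Δx = 4·4 + ½·4·4² = 48 cm; v ends 20 cm/s.
4–7 s: v starts 20 cm/s; Δx = 20·3 + ½·7·3² = 91.5 cm; v ends 41 cm/s.
7–13 s: v starts 41 cm/s; Δx = 41·6 + ½·-6·6² = 138 cm; v ends 5 cm/s.
13–16 s: v starts 5 cm/s; Δx = 5·3 + ½·12·3² = 69 cm; v ends 41 cm/s.
x(16) = 10 + Σ Δx = 356.5 cm.

356.5 cm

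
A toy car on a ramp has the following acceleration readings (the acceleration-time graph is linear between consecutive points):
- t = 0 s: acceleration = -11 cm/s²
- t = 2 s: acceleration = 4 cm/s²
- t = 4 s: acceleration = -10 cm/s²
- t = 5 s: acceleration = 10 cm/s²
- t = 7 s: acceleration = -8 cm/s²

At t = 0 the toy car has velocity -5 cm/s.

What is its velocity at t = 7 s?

Δv equals the area under the a-t graph; then v = v₀ + Δv.
0–2 s: ½(-11 + 4)(2) = -7 cm/s
2–4 s: ½(4 + -10)(2) = -6 cm/s
4–5 s: ½(-10 + 10)(1) = 0 cm/s
5–7 s: ½(10 + -8)(2) = 2 cm/s
Δv = -11 cm/s, so v(7) = -5 + (-11) = -16 cm/s.

-16 cm/s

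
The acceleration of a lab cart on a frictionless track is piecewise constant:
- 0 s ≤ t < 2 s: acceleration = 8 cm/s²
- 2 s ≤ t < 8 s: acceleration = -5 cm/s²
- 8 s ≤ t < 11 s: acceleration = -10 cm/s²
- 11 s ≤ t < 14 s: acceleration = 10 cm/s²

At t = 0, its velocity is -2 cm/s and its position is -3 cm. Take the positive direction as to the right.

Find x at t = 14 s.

On each constant-a segment, Δv = aΔt and Δx = v₀Δt + ½aΔt²; chain segment to segment.
0–2 s: v starts -2 cm/s; Δx = -2·2 + ½·8·2² = 12 cm; v ends 14 cm/s.
2–8 s: v starts 14 cm/s; Δx = 14·6 + ½·-5·6² = -6 cm; v ends -16 cm/s.
8–11 s: v starts -16 cm/s; Δx = -16·3 + ½·-10·3² = -93 cm; v ends -46 cm/s.
11–14 s: v starts -46 cm/s; Δx = -46·3 + ½·10·3² = -93 cm; v ends -16 cm/s.
x(14) = -3 + Σ Δx = -183 cm.

-183 cm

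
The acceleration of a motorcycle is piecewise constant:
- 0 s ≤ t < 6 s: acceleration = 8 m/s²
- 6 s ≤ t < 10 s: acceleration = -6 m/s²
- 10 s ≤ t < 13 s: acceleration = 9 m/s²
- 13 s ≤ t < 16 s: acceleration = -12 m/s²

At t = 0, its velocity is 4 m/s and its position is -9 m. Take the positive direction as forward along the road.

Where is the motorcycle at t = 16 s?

On each constant-a segment, Δv = aΔt and Δx = v₀Δt + ½aΔt²; chain segment to segment.
0–6 s: v starts 4 m/s; Δx = 4·6 + ½·8·6² = 168 m; v ends 52 m/s.
6–10 s: v starts 52 m/s; Δx = 52·4 + ½·-6·4² = 160 m; v ends 28 m/s.
10–13 s: v starts 28 m/s; Δx = 28·3 + ½·9·3² = 124.5 m; v ends 55 m/s.
13–16 s: v starts 55 m/s; Δx = 55·3 + ½·-12·3² = 111 m; v ends 19 m/s.
x(16) = -9 + Σ Δx = 554.5 m.

554.5 m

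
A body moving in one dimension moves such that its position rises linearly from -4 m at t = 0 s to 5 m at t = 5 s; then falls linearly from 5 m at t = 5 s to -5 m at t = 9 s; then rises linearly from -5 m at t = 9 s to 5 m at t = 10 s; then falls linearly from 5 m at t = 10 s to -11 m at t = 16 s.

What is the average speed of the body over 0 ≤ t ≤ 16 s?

2.8125 m/s

Average speed = (total path length)/(elapsed time); on a piecewise-linear x-t graph the path length is Σ|Δx|.
0–5 s: |Δx| = |5 − -4| = 9 m
5–9 s: |Δx| = |-5 − 5| = 10 m
9–10 s: |Δx| = |5 − -5| = 10 m
10–16 s: |Δx| = |-11 − 5| = 16 m
Total path = 45 m; average speed = 45/16 = 2.8125 m/s.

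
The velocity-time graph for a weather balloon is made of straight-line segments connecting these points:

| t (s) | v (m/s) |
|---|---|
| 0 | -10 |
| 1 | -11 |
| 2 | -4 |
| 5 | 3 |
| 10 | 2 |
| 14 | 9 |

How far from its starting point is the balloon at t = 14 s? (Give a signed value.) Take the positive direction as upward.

Net displacement equals the area under the velocity-time graph (areas below the axis count negative).
0–1 s: ½(-10 + -11)(1) = -10.5 m
1–2 s: ½(-11 + -4)(1) = -7.5 m
2–5 s: ½(-4 + 3)(3) = -1.5 m
5–10 s: ½(3 + 2)(5) = 12.5 m
10–14 s: ½(2 + 9)(4) = 22 m
Net displacement = 15 m

15 m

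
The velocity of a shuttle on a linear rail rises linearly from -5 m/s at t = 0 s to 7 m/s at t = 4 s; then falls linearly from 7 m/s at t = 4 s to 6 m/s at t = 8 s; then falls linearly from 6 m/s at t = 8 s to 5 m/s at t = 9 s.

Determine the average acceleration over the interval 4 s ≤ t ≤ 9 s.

-0.4 m/s²

Average acceleration = Δv/Δt = (5 − 7)/(9 − 4) = -0.4 m/s².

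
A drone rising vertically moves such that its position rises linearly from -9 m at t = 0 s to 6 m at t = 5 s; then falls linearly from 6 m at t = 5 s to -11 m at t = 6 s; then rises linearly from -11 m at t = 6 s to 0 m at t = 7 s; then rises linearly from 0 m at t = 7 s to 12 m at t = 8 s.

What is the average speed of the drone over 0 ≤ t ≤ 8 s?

6.875 m/s

Average speed = (total path length)/(elapsed time); on a piecewise-linear x-t graph the path length is Σ|Δx|.
0–5 s: |Δx| = |6 − -9| = 15 m
5–6 s: |Δx| = |-11 − 6| = 17 m
6–7 s: |Δx| = |0 − -11| = 11 m
7–8 s: |Δx| = |12 − 0| = 12 m
Total path = 55 m; average speed = 55/8 = 6.875 m/s.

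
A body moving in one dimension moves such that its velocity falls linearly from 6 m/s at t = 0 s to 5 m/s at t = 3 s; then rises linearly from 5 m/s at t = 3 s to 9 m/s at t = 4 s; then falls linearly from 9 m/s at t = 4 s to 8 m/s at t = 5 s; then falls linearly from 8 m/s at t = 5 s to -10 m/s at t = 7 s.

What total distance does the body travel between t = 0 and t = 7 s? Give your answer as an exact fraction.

370/9 m

Distance (not displacement) is the total path length: add the absolute areas under v-t.
0–3 s: |½(6 + 5)(3)| = 16.5 m
3–4 s: |½(5 + 9)(1)| = 7 m
4–5 s: |½(9 + 8)(1)| = 8.5 m
5–7 s: v = 0 at t = 53/9 s; triangle areas 32/9 + 50/9 = 82/9 m
Total distance = 370/9 m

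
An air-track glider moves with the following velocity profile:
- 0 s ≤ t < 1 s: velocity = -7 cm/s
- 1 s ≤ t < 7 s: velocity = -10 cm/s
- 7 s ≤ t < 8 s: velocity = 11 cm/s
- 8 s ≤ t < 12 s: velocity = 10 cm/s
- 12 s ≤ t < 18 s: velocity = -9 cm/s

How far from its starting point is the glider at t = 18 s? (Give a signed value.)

Displacement is the signed area under the v-t curve.
0–1 s: -7 × 1 = -7 cm
1–7 s: -10 × 6 = -60 cm
7–8 s: 11 × 1 = 11 cm
8–12 s: 10 × 4 = 40 cm
12–18 s: -9 × 6 = -54 cm
Net displacement = -70 cm

-70 cm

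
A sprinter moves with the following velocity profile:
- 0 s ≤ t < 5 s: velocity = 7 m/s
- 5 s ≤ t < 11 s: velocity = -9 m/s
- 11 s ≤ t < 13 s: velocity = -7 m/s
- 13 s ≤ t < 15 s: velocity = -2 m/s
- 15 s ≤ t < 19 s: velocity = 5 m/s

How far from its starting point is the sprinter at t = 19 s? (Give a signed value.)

Displacement is the signed area under the v-t curve.
0–5 s: 7 × 5 = 35 m
5–11 s: -9 × 6 = -54 m
11–13 s: -7 × 2 = -14 m
13–15 s: -2 × 2 = -4 m
15–19 s: 5 × 4 = 20 m
Net displacement = -17 m

-17 m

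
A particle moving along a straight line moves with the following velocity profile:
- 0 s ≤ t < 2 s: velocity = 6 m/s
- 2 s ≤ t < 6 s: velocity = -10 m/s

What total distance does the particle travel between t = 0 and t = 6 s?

52 m

Total distance travelled is ∫|v| dt — sum the magnitudes of each area piece.
0–2 s: |6| × 2 = 12 m
2–6 s: |-10| × 4 = 40 m
Total distance = 52 m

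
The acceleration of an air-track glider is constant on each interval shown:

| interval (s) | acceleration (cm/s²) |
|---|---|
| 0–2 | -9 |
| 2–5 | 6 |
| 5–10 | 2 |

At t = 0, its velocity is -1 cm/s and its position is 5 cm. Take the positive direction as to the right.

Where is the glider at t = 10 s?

On each constant-a segment, Δv = aΔt and Δx = v₀Δt + ½aΔt²; chain segment to segment.
0–2 s: v starts -1 cm/s; Δx = -1·2 + ½·-9·2² = -20 cm; v ends -19 cm/s.
2–5 s: v starts -19 cm/s; Δx = -19·3 + ½·6·3² = -30 cm; v ends -1 cm/s.
5–10 s: v starts -1 cm/s; Δx = -1·5 + ½·2·5² = 20 cm; v ends 9 cm/s.
x(10) = 5 + Σ Δx = -25 cm.

-25 cm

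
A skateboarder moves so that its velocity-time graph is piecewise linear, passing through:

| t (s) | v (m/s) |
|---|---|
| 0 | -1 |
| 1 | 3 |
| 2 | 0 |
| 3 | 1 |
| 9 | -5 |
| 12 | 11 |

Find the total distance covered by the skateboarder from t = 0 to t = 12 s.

Total distance travelled is ∫|v| dt — sum the magnitudes of each area piece.
0–1 s: v = 0 at t = 0.25 s; triangle areas 0.125 + 1.125 = 1.25 m
1–2 s: |½(3 + 0)(1)| = 1.5 m
2–3 s: |½(0 + 1)(1)| = 0.5 m
3–9 s: v = 0 at t = 4 s; triangle areas 0.5 + 12.5 = 13 m
9–12 s: v = 0 at t = 9.9375 s; triangle areas 2.34375 + 11.34375 = 13.6875 m
Total distance = 29.9375 m

29.9375 m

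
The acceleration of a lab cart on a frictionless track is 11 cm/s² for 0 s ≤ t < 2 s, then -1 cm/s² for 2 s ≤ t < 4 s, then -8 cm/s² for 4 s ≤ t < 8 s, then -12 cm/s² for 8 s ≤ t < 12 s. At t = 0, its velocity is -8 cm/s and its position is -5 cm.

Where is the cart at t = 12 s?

On each constant-a segment, Δv = aΔt and Δx = v₀Δt + ½aΔt²; chain segment to segment.
0–2 s: v starts -8 cm/s; Δx = -8·2 + ½·11·2² = 6 cm; v ends 14 cm/s.
2–4 s: v starts 14 cm/s; Δx = 14·2 + ½·-1·2² = 26 cm; v ends 12 cm/s.
4–8 s: v starts 12 cm/s; Δx = 12·4 + ½·-8·4² = -16 cm; v ends -20 cm/s.
8–12 s: v starts -20 cm/s; Δx = -20·4 + ½·-12·4² = -176 cm; v ends -68 cm/s.
x(12) = -5 + Σ Δx = -165 cm.

-165 cm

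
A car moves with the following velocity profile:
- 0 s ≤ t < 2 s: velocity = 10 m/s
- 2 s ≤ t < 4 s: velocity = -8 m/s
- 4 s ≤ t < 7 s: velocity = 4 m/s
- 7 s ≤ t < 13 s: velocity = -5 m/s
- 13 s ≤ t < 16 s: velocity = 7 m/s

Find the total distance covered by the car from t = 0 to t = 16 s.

99 m

Total distance travelled is ∫|v| dt — sum the magnitudes of each area piece.
0–2 s: |10| × 2 = 20 m
2–4 s: |-8| × 2 = 16 m
4–7 s: |4| × 3 = 12 m
7–13 s: |-5| × 6 = 30 m
13–16 s: |7| × 3 = 21 m
Total distance = 99 m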